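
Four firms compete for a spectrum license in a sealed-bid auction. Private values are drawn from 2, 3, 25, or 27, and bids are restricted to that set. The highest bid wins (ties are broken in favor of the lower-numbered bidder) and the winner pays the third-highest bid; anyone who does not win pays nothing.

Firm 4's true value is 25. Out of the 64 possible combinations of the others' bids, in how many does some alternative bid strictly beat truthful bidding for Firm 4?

12

Others bid (2, 2, 25): truth gives 0; bid 27 gives 23 > 0. Violating.
Others bid (2, 3, 25): truth gives 0; bid 27 gives 22 > 0. Violating.
Others bid (2, 25, 2): truth gives 0; bid 27 gives 23 > 0. Violating.
Others bid (2, 25, 3): truth gives 0; bid 27 gives 22 > 0. Violating.
Others bid (2, 2, 2): truth gives 23; no alternative beats it.
Others bid (2, 2, 3): truth gives 23; no alternative beats it.
(Checking all 64 profiles: 12 have a profitable deviation, 52 do not.)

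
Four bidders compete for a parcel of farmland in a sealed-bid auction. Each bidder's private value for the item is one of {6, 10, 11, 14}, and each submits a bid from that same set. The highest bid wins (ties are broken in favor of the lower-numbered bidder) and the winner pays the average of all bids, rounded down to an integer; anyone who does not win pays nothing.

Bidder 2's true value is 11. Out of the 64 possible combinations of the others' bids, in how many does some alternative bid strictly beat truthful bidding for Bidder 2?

7

Others bid (6, 6, 14): truth gives 0; bid 14 gives 1 > 0. Violating.
Others bid (6, 14, 6): truth gives 0; bid 14 gives 1 > 0. Violating.
Others bid (11, 6, 6): truth gives 0; bid 14 gives 2 > 0. Violating.
Others bid (11, 6, 10): truth gives 0; bid 14 gives 1 > 0. Violating.
Others bid (6, 6, 6): truth gives 4; no alternative beats it.
Others bid (6, 6, 10): truth gives 3; no alternative beats it.
(Checking all 64 profiles: 7 have a profitable deviation, 57 do not.)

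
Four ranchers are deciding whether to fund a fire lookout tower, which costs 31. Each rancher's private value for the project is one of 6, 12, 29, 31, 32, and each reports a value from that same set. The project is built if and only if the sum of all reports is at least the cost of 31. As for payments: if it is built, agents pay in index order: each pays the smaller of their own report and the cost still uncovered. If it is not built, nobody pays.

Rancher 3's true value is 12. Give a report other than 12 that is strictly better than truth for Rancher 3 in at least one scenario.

6

Suppose Rancher 1 reports 6, Rancher 2 reports 6 and Rancher 4 reports 29.
Report 12: project built, pays 12, utility 12 - 12 = 0.
Report 6: project built, pays 6, utility 12 - 6 = 6.
So reporting 6 beats truth here (6 > 0).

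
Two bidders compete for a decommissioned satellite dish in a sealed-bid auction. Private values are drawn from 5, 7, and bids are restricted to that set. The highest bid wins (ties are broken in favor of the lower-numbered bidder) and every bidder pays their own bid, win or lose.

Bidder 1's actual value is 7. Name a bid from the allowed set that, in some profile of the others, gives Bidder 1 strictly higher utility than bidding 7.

Suppose Bidder 2 bids 5.
Bid 7: wins, pays 7, utility 7 - 7 = 0.
Bid 5: wins, pays 5, utility 7 - 5 = 2.
So bidding 5 beats truth here (2 > 0).

5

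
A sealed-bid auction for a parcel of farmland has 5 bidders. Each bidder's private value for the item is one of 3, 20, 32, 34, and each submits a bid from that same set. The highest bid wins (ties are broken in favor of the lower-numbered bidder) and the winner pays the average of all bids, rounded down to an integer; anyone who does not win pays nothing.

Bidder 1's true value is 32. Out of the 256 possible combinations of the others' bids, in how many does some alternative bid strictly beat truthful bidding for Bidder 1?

176

Others bid (3, 3, 3, 3): truth gives 24; bid 3 gives 29 > 24. Violating.
Others bid (3, 3, 3, 20): truth gives 20; bid 20 gives 23 > 20. Violating.
Others bid (3, 3, 3, 34): truth gives 0; bid 34 gives 17 > 0. Violating.
Others bid (3, 3, 20, 3): truth gives 20; bid 20 gives 23 > 20. Violating.
Others bid (3, 3, 3, 32): truth gives 18; no alternative beats it.
Others bid (3, 3, 20, 32): truth gives 14; no alternative beats it.
(Checking all 256 profiles: 176 have a profitable deviation, 80 do not.)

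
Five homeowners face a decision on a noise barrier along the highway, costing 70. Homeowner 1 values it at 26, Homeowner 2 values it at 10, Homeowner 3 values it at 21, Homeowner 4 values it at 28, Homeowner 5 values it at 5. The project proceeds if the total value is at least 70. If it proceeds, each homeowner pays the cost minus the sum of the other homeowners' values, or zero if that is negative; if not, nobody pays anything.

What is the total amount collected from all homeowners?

15

Total value 90 ≥ cost 70, so it is built.
Homeowner 1: others sum to 64; max(0, 70 - 64) = 6.
Homeowner 2: others sum to 80; max(0, 70 - 80) = 0.
Homeowner 3: others sum to 69; max(0, 70 - 69) = 1.
Homeowner 4: others sum to 62; max(0, 70 - 62) = 8.
Homeowner 5: others sum to 85; max(0, 70 - 85) = 0.
Total collected = 6 + 0 + 1 + 8 + 0 = 15.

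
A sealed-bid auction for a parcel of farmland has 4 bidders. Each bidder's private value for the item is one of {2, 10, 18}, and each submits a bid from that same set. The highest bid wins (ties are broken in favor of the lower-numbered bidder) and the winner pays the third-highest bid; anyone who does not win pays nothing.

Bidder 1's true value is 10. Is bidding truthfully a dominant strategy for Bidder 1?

Consider the case where Bidder 2 bids 2, Bidder 3 bids 2 and Bidder 4 bids 18.
Truthful bid 10: loses, pays 0, utility 0.
Bid 18 instead: wins, pays 2, utility 10 - 2 = 8.
Since 8 > 0, bidding 18 is strictly better here, so truthful bidding is not dominant.

No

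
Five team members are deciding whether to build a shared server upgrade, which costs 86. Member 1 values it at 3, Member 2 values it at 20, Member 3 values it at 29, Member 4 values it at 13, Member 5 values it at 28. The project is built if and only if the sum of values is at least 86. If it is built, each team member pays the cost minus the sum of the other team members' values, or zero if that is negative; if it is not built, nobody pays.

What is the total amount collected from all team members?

Total value 93 ≥ cost 86, so it is built.
Member 1: others sum to 90; max(0, 86 - 90) = 0.
Member 2: others sum to 73; max(0, 86 - 73) = 13.
Member 3: others sum to 64; max(0, 86 - 64) = 22.
Member 4: others sum to 80; max(0, 86 - 80) = 6.
Member 5: others sum to 65; max(0, 86 - 65) = 21.
Total collected = 0 + 13 + 22 + 6 + 21 = 62.

62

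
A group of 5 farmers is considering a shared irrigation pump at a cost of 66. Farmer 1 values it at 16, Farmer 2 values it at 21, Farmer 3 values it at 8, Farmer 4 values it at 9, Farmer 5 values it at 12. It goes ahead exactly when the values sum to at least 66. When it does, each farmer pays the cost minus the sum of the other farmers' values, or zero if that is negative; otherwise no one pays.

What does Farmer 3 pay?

Total value 66 ≥ cost 66, so the project is built.
The other farmers' values sum to 58.
Cost minus that sum is 66 - 58 = 8.

8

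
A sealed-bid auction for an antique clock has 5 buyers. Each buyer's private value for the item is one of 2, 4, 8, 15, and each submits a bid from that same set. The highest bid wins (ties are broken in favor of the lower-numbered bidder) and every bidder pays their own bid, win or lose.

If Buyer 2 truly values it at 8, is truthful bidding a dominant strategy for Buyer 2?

Consider the case where Buyer 1 bids 2, Buyer 3 bids 2, Buyer 4 bids 2 and Buyer 5 bids 2.
Truthful bid 8: wins, pays 8, utility 8 - 8 = 0.
Bid 4 instead: wins, pays 4, utility 8 - 4 = 4.
Since 4 > 0, bidding 4 is strictly better here, so truthful bidding is not dominant.

No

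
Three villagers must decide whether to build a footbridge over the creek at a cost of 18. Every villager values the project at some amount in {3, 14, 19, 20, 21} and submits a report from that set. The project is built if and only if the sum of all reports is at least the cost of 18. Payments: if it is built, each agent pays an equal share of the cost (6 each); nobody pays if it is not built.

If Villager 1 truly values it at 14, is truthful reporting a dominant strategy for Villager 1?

Check each profile of the others' reports and compare truth against every alternative report.
Others report (3, 3): truth gives 8, best alternative gives 8.
Others report (3, 14): truth gives 8, best alternative gives 8.
Others report (3, 19): truth gives 8, best alternative gives 8.
Others report (3, 20): truth gives 8, best alternative gives 8.
Others report (3, 21): truth gives 8, best alternative gives 8.
Others report (14, 3): truth gives 8, best alternative gives 8.
(Remaining 19 profiles checked similarly; truth is weakly best in each.)
In every case the truthful report is at least as good as any alternative, so it is a dominant strategy.

Yes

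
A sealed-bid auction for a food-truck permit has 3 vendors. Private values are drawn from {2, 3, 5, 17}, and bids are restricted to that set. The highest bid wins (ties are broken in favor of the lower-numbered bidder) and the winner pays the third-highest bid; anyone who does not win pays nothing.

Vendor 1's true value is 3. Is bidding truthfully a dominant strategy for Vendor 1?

Consider the case where Vendor 2 bids 2 and Vendor 3 bids 5.
Truthful bid 3: loses, pays 0, utility 0.
Bid 5 instead: wins, pays 2, utility 3 - 2 = 1.
Since 1 > 0, bidding 5 is strictly better here, so truthful bidding is not dominant.

No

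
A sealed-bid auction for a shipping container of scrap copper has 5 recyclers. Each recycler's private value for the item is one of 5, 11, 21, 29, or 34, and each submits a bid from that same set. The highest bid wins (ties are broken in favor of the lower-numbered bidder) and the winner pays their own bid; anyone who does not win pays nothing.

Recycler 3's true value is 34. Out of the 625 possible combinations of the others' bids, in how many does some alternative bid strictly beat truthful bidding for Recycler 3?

144

Others bid (5, 5, 5, 5): truth gives 0; bid 11 gives 23 > 0. Violating.
Others bid (5, 5, 5, 11): truth gives 0; bid 11 gives 23 > 0. Violating.
Others bid (5, 5, 5, 21): truth gives 0; bid 21 gives 13 > 0. Violating.
Others bid (5, 5, 5, 29): truth gives 0; bid 29 gives 5 > 0. Violating.
Others bid (5, 5, 5, 34): truth gives 0; no alternative beats it.
Others bid (5, 5, 11, 34): truth gives 0; no alternative beats it.
(Checking all 625 profiles: 144 have a profitable deviation, 481 do not.)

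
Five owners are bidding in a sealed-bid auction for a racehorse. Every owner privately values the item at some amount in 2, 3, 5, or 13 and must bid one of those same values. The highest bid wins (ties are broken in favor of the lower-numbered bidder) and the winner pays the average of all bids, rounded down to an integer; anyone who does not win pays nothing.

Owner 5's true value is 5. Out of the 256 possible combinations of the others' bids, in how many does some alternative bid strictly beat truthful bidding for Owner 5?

Others bid (2, 2, 2, 5): truth gives 0; bid 13 gives 1 > 0. Violating.
Others bid (2, 2, 5, 2): truth gives 0; bid 13 gives 1 > 0. Violating.
Others bid (2, 5, 2, 2): truth gives 0; bid 13 gives 1 > 0. Violating.
Others bid (5, 2, 2, 2): truth gives 0; bid 13 gives 1 > 0. Violating.
Others bid (2, 2, 2, 2): truth gives 3; no alternative beats it.
Others bid (2, 2, 2, 3): truth gives 3; no alternative beats it.
(Checking all 256 profiles: 4 have a profitable deviation, 252 do not.)

4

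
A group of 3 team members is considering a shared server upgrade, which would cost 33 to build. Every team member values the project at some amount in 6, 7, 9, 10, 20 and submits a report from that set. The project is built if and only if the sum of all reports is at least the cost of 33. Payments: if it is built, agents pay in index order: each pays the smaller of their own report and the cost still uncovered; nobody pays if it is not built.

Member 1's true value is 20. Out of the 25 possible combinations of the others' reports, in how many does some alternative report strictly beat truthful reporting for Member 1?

Others report (6, 20): truth gives 0; report 7 gives 13 > 0. Violating.
Others report (7, 20): truth gives 0; report 6 gives 14 > 0. Violating.
Others report (9, 20): truth gives 0; report 6 gives 14 > 0. Violating.
Others report (10, 20): truth gives 0; report 6 gives 14 > 0. Violating.
Others report (6, 6): truth gives 0; no alternative beats it.
Others report (6, 7): truth gives 0; no alternative beats it.
(Checking all 25 profiles: 9 have a profitable deviation, 16 do not.)

9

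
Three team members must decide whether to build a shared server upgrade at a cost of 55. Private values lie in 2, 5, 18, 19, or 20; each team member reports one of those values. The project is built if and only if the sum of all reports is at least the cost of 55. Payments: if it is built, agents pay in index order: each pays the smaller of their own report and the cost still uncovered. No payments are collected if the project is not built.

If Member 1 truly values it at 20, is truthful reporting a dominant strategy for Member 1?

No

Consider the case where Member 2 reports 18 and Member 3 reports 18.
Truthful report 20: project built, pays 20, utility 20 - 20 = 0.
Report 19 instead: project built, pays 19, utility 20 - 19 = 1.
Since 1 > 0, reporting 19 is strictly better here, so truthful reporting is not dominant.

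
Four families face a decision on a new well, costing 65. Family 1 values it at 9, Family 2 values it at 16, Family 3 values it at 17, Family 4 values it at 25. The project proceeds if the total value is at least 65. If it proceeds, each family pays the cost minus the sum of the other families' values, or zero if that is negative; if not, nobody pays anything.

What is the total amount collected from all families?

59

Total value 67 ≥ cost 65, so it is built.
Family 1: others sum to 58; max(0, 65 - 58) = 7.
Family 2: others sum to 51; max(0, 65 - 51) = 14.
Family 3: others sum to 50; max(0, 65 - 50) = 15.
Family 4: others sum to 42; max(0, 65 - 42) = 23.
Total collected = 7 + 14 + 15 + 23 = 59.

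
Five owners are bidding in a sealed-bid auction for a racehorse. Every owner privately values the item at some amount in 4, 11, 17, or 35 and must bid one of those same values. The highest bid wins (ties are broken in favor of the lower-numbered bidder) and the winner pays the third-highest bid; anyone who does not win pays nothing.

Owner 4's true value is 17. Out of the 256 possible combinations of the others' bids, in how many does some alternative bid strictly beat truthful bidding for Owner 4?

32

Others bid (4, 4, 4, 35): truth gives 0; bid 35 gives 13 > 0. Violating.
Others bid (4, 4, 11, 35): truth gives 0; bid 35 gives 6 > 0. Violating.
Others bid (4, 4, 17, 4): truth gives 0; bid 35 gives 13 > 0. Violating.
Others bid (4, 4, 17, 11): truth gives 0; bid 35 gives 6 > 0. Violating.
Others bid (4, 4, 4, 4): truth gives 13; no alternative beats it.
Others bid (4, 4, 4, 11): truth gives 13; no alternative beats it.
(Checking all 256 profiles: 32 have a profitable deviation, 224 do not.)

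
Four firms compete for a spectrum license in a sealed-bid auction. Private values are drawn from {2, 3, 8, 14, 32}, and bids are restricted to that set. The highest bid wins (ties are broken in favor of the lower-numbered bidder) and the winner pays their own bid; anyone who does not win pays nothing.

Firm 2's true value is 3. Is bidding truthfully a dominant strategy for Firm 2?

Yes

Check each profile of the others' bids and compare truth against every alternative bid.
Others bid (2, 2, 2): truth gives 0, best alternative gives 0.
Others bid (2, 2, 3): truth gives 0, best alternative gives 0.
Others bid (2, 2, 8): truth gives 0, best alternative gives 0.
Others bid (2, 2, 14): truth gives 0, best alternative gives 0.
Others bid (2, 2, 32): truth gives 0, best alternative gives 0.
Others bid (2, 3, 2): truth gives 0, best alternative gives 0.
(Remaining 119 profiles checked similarly; truth is weakly best in each.)
In every case the truthful bid is at least as good as any alternative, so it is a dominant strategy.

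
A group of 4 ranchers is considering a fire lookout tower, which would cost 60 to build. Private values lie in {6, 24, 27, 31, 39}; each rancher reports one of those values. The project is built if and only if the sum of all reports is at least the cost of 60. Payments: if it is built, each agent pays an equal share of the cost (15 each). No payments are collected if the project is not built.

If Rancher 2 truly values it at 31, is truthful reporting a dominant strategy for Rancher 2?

Yes

Check each profile of the others' reports and compare truth against every alternative report.
Others report (6, 6, 24): truth gives 16, best alternative gives 16.
Others report (6, 6, 27): truth gives 16, best alternative gives 16.
Others report (6, 6, 31): truth gives 16, best alternative gives 16.
Others report (6, 6, 39): truth gives 16, best alternative gives 16.
Others report (6, 24, 6): truth gives 16, best alternative gives 16.
Others report (6, 24, 24): truth gives 16, best alternative gives 16.
(Remaining 119 profiles checked similarly; truth is weakly best in each.)
In every case the truthful report is at least as good as any alternative, so it is a dominant strategy.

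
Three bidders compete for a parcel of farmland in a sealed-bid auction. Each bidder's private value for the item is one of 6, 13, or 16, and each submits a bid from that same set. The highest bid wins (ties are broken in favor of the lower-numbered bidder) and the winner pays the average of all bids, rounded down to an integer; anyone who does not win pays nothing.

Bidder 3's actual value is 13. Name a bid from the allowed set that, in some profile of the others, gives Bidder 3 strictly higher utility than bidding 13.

16

Suppose Bidder 1 bids 6 and Bidder 2 bids 13.
Bid 13: loses, pays 0, utility 0.
Bid 16: wins, pays 11, utility 13 - 11 = 2.
So bidding 16 beats truth here (2 > 0).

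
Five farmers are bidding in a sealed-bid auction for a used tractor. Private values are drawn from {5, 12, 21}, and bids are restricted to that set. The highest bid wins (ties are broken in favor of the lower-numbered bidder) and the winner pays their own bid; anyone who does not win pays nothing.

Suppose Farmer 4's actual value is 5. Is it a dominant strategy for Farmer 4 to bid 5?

Check each profile of the others' bids and compare truth against every alternative bid.
Others bid (5, 5, 5, 5): truth gives 0, best alternative gives -7.
Others bid (5, 5, 5, 12): truth gives 0, best alternative gives -7.
Others bid (5, 5, 5, 21): truth gives 0, best alternative gives 0.
Others bid (5, 5, 12, 5): truth gives 0, best alternative gives 0.
Others bid (5, 5, 12, 12): truth gives 0, best alternative gives 0.
Others bid (5, 5, 12, 21): truth gives 0, best alternative gives 0.
(Remaining 75 profiles checked similarly; truth is weakly best in each.)
In every case the truthful bid is at least as good as any alternative, so it is a dominant strategy.

Yes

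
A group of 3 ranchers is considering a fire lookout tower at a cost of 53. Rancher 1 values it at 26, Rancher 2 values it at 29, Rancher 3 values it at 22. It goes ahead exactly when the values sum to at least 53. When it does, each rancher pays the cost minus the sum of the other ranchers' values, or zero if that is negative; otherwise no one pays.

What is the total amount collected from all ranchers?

Total value 77 ≥ cost 53, so it is built.
Rancher 1: others sum to 51; max(0, 53 - 51) = 2.
Rancher 2: others sum to 48; max(0, 53 - 48) = 5.
Rancher 3: others sum to 55; max(0, 53 - 55) = 0.
Total collected = 2 + 5 + 0 = 7.

7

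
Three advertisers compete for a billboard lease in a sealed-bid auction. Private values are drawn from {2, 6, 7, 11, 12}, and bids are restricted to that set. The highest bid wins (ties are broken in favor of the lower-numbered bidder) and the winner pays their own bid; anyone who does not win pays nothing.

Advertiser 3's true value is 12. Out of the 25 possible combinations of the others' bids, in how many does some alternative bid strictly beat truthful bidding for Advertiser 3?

Others bid (2, 2): truth gives 0; bid 6 gives 6 > 0. Violating.
Others bid (2, 6): truth gives 0; bid 7 gives 5 > 0. Violating.
Others bid (2, 7): truth gives 0; bid 11 gives 1 > 0. Violating.
Others bid (6, 2): truth gives 0; bid 7 gives 5 > 0. Violating.
Others bid (2, 11): truth gives 0; no alternative beats it.
Others bid (2, 12): truth gives 0; no alternative beats it.
(Checking all 25 profiles: 9 have a profitable deviation, 16 do not.)

9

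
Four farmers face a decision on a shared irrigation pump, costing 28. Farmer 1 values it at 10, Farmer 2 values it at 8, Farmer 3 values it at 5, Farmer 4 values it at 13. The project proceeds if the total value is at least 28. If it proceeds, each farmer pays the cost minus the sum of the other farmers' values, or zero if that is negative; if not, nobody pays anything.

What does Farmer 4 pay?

Total value 36 ≥ cost 28, so the project is built.
The other farmers' values sum to 23.
Cost minus that sum is 28 - 23 = 5.

5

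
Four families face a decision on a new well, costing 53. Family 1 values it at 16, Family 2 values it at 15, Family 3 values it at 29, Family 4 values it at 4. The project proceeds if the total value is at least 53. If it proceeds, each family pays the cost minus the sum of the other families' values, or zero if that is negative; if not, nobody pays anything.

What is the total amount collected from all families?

Total value 64 ≥ cost 53, so it is built.
Family 1: others sum to 48; max(0, 53 - 48) = 5.
Family 2: others sum to 49; max(0, 53 - 49) = 4.
Family 3: others sum to 35; max(0, 53 - 35) = 18.
Family 4: others sum to 60; max(0, 53 - 60) = 0.
Total collected = 5 + 4 + 18 + 0 = 27.

27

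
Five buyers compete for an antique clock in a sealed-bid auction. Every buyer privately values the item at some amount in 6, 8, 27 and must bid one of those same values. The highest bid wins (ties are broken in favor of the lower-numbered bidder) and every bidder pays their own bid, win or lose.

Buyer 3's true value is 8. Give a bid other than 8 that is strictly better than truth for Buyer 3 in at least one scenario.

6

Suppose Buyer 1 bids 6, Buyer 2 bids 6, Buyer 4 bids 6 and Buyer 5 bids 27.
Bid 8: loses but pays 8, utility -8.
Bid 6: loses but pays 6, utility -6.
So bidding 6 beats truth here (-6 > -8).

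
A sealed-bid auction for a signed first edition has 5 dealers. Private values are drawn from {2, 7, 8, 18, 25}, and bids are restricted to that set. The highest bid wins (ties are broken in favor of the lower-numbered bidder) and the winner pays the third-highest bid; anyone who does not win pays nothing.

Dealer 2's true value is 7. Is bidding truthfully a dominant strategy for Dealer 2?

Consider the case where Dealer 1 bids 2, Dealer 3 bids 2, Dealer 4 bids 2 and Dealer 5 bids 8.
Truthful bid 7: loses, pays 0, utility 0.
Bid 8 instead: wins, pays 2, utility 7 - 2 = 5.
Since 5 > 0, bidding 8 is strictly better here, so truthful bidding is not dominant.

No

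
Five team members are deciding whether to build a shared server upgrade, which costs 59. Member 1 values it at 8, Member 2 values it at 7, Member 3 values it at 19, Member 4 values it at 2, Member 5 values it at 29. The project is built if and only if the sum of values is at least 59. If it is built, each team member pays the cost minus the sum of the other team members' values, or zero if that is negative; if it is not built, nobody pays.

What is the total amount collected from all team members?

Total value 65 ≥ cost 59, so it is built.
Member 1: others sum to 57; max(0, 59 - 57) = 2.
Member 2: others sum to 58; max(0, 59 - 58) = 1.
Member 3: others sum to 46; max(0, 59 - 46) = 13.
Member 4: others sum to 63; max(0, 59 - 63) = 0.
Member 5: others sum to 36; max(0, 59 - 36) = 23.
Total collected = 2 + 1 + 13 + 0 + 23 = 39.

39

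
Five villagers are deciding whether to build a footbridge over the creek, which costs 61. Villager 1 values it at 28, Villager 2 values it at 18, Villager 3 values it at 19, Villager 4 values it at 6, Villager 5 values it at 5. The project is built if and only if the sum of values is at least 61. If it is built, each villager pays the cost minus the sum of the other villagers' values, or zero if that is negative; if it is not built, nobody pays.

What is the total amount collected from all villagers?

20

Total value 76 ≥ cost 61, so it is built.
Villager 1: others sum to 48; max(0, 61 - 48) = 13.
Villager 2: others sum to 58; max(0, 61 - 58) = 3.
Villager 3: others sum to 57; max(0, 61 - 57) = 4.
Villager 4: others sum to 70; max(0, 61 - 70) = 0.
Villager 5: others sum to 71; max(0, 61 - 71) = 0.
Total collected = 13 + 3 + 4 + 0 + 0 = 20.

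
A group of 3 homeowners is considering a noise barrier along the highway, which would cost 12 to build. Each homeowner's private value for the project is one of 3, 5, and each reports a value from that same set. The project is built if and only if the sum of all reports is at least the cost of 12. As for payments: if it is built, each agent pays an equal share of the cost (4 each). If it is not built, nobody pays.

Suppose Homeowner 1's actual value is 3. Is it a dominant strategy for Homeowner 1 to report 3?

Check each profile of the others' reports and compare truth against every alternative report.
Others report (3, 5): truth gives 0, best alternative gives -1.
Others report (5, 3): truth gives 0, best alternative gives -1.
Others report (5, 5): truth gives -1, best alternative gives -1.
Others report (3, 3): truth gives 0, best alternative gives 0.
In every case the truthful report is at least as good as any alternative, so it is a dominant strategy.

Yes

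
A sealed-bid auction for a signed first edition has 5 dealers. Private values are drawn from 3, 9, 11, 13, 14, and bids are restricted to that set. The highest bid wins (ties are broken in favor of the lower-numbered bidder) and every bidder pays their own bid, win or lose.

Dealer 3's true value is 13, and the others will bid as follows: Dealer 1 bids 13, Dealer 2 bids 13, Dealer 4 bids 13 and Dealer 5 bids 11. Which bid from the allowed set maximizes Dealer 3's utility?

Bid 3: loses but pays 3, utility -3.
Bid 9: loses but pays 9, utility -9.
Bid 11: loses but pays 11, utility -11.
Bid 13: loses but pays 13, utility -13.
Bid 14: wins, pays 14, utility 13 - 14 = -1.
The best choice is 14 with utility -1.

14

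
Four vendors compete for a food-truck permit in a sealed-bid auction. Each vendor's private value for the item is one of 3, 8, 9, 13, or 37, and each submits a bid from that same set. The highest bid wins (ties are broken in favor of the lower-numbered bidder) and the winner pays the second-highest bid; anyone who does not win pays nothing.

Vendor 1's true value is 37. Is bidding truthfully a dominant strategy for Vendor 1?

Check each profile of the others' bids and compare truth against every alternative bid.
Others bid (3, 3, 3): truth gives 34, best alternative gives 34.
Others bid (3, 3, 8): truth gives 29, best alternative gives 29.
Others bid (3, 8, 3): truth gives 29, best alternative gives 29.
Others bid (3, 8, 8): truth gives 29, best alternative gives 29.
Others bid (8, 3, 3): truth gives 29, best alternative gives 29.
Others bid (8, 3, 8): truth gives 29, best alternative gives 29.
(Remaining 119 profiles checked similarly; truth is weakly best in each.)
In every case the truthful bid is at least as good as any alternative, so it is a dominant strategy.

Yes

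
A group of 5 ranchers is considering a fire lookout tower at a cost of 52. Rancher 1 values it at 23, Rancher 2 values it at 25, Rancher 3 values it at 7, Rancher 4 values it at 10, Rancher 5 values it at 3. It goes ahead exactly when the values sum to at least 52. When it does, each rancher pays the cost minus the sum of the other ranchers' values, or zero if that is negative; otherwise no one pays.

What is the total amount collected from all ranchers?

Total value 68 ≥ cost 52, so it is built.
Rancher 1: others sum to 45; max(0, 52 - 45) = 7.
Rancher 2: others sum to 43; max(0, 52 - 43) = 9.
Rancher 3: others sum to 61; max(0, 52 - 61) = 0.
Rancher 4: others sum to 58; max(0, 52 - 58) = 0.
Rancher 5: others sum to 65; max(0, 52 - 65) = 0.
Total collected = 7 + 9 + 0 + 0 + 0 = 16.

16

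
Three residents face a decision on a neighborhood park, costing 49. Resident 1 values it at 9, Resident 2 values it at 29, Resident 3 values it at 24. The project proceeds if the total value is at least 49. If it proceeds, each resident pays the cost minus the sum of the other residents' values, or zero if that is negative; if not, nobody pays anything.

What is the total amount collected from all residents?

Total value 62 ≥ cost 49, so it is built.
Resident 1: others sum to 53; max(0, 49 - 53) = 0.
Resident 2: others sum to 33; max(0, 49 - 33) = 16.
Resident 3: others sum to 38; max(0, 49 - 38) = 11.
Total collected = 0 + 16 + 11 = 27.

27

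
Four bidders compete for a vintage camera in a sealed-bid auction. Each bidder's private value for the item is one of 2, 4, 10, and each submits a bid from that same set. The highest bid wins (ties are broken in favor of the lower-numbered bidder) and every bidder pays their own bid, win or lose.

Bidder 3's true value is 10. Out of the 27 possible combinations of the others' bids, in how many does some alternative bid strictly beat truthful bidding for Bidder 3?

Others bid (2, 2, 2): truth gives 0; bid 4 gives 6 > 0. Violating.
Others bid (2, 2, 4): truth gives 0; bid 4 gives 6 > 0. Violating.
Others bid (2, 10, 2): truth gives -10; bid 2 gives -2 > -10. Violating.
Others bid (2, 10, 4): truth gives -10; bid 2 gives -2 > -10. Violating.
Others bid (2, 2, 10): truth gives 0; no alternative beats it.
Others bid (2, 4, 2): truth gives 0; no alternative beats it.
(Checking all 27 profiles: 17 have a profitable deviation, 10 do not.)

17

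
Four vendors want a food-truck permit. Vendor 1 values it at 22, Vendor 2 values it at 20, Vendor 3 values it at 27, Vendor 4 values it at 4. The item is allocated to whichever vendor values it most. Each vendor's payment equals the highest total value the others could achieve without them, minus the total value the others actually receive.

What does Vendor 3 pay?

22

Vendor 3 has the highest value and receives the item.
Without Vendor 3, the item would go to the next-highest value, 22, so the others could achieve 22.
With Vendor 3 present and winning, the others receive nothing, so their total is 0.
Payment = 22 - 0 = 22.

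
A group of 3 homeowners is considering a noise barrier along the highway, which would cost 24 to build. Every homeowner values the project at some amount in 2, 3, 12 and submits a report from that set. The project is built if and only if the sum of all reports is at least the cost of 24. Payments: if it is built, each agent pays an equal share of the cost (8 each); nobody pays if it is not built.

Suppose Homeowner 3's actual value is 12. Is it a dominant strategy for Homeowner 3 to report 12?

Yes

Check each profile of the others' reports and compare truth against every alternative report.
Others report (2, 12): truth gives 4, best alternative gives 0.
Others report (3, 12): truth gives 4, best alternative gives 0.
Others report (12, 2): truth gives 4, best alternative gives 0.
Others report (12, 3): truth gives 4, best alternative gives 0.
Others report (12, 12): truth gives 4, best alternative gives 4.
Others report (2, 2): truth gives 0, best alternative gives 0.
(Remaining 3 profiles checked similarly; truth is weakly best in each.)
In every case the truthful report is at least as good as any alternative, so it is a dominant strategy.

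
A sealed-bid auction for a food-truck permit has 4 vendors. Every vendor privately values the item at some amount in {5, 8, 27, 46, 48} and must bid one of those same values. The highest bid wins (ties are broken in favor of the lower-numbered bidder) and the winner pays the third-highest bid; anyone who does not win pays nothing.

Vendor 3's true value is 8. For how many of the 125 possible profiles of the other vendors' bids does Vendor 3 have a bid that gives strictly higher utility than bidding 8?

Others bid (5, 5, 27): truth gives 0; bid 27 gives 3 > 0. Violating.
Others bid (5, 5, 46): truth gives 0; bid 46 gives 3 > 0. Violating.
Others bid (5, 5, 48): truth gives 0; bid 48 gives 3 > 0. Violating.
Others bid (5, 8, 5): truth gives 0; bid 27 gives 3 > 0. Violating.
Others bid (5, 5, 5): truth gives 3; no alternative beats it.
Others bid (5, 5, 8): truth gives 3; no alternative beats it.
(Checking all 125 profiles: 9 have a profitable deviation, 116 do not.)

9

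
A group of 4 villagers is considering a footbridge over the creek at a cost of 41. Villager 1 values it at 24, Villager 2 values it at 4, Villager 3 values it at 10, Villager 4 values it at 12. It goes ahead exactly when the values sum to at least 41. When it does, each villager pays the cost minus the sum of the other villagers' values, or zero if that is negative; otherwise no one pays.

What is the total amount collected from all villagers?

19

Total value 50 ≥ cost 41, so it is built.
Villager 1: others sum to 26; max(0, 41 - 26) = 15.
Villager 2: others sum to 46; max(0, 41 - 46) = 0.
Villager 3: others sum to 40; max(0, 41 - 40) = 1.
Villager 4: others sum to 38; max(0, 41 - 38) = 3.
Total collected = 15 + 0 + 1 + 3 = 19.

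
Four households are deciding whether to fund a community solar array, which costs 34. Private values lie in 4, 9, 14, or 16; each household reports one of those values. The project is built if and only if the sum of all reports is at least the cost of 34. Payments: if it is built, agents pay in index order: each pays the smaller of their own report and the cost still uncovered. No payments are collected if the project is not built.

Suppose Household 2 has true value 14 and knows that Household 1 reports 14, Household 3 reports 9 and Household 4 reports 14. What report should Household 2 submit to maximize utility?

Report 4: project built, pays 4, utility 14 - 4 = 10.
Report 9: project built, pays 9, utility 14 - 9 = 5.
Report 14: project built, pays 14, utility 14 - 14 = 0.
Report 16: project built, pays 16, utility 14 - 16 = -2.
The best choice is 4 with utility 10.

4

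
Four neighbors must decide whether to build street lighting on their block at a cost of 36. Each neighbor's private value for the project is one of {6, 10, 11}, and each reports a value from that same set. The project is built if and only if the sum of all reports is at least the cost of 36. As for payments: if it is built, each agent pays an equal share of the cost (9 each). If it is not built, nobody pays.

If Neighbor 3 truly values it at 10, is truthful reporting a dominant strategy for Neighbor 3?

Yes

Check each profile of the others' reports and compare truth against every alternative report.
Others report (6, 10, 10): truth gives 1, best alternative gives 1.
Others report (6, 10, 11): truth gives 1, best alternative gives 1.
Others report (6, 11, 10): truth gives 1, best alternative gives 1.
Others report (6, 11, 11): truth gives 1, best alternative gives 1.
Others report (10, 6, 10): truth gives 1, best alternative gives 1.
Others report (10, 6, 11): truth gives 1, best alternative gives 1.
(Remaining 21 profiles checked similarly; truth is weakly best in each.)
In every case the truthful report is at least as good as any alternative, so it is a dominant strategy.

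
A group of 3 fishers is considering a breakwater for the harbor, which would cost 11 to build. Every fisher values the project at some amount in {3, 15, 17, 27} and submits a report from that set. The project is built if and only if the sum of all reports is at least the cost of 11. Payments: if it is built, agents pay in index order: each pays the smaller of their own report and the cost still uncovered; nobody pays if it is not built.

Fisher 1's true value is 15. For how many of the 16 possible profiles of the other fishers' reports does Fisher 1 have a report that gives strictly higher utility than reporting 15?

Others report (3, 15): truth gives 4; report 3 gives 12 > 4. Violating.
Others report (3, 17): truth gives 4; report 3 gives 12 > 4. Violating.
Others report (3, 27): truth gives 4; report 3 gives 12 > 4. Violating.
Others report (15, 3): truth gives 4; report 3 gives 12 > 4. Violating.
Others report (3, 3): truth gives 4; no alternative beats it.
(Checking all 16 profiles: 15 have a profitable deviation, 1 does not.)

15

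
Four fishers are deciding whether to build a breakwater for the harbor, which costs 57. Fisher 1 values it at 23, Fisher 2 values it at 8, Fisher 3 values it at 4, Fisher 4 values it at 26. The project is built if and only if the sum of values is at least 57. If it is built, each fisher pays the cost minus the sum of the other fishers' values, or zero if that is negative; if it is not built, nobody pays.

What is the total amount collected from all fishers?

45

Total value 61 ≥ cost 57, so it is built.
Fisher 1: others sum to 38; max(0, 57 - 38) = 19.
Fisher 2: others sum to 53; max(0, 57 - 53) = 4.
Fisher 3: others sum to 57; max(0, 57 - 57) = 0.
Fisher 4: others sum to 35; max(0, 57 - 35) = 22.
Total collected = 19 + 4 + 0 + 22 = 45.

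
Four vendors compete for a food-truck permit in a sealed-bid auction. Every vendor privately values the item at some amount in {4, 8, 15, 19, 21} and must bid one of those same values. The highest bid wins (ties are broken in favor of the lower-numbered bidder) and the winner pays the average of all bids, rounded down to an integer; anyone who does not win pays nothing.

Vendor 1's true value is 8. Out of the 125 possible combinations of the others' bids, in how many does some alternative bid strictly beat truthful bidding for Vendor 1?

1

Others bid (4, 4, 4): truth gives 3; bid 4 gives 4 > 3. Violating.
Others bid (4, 4, 8): truth gives 2; no alternative beats it.
Others bid (4, 4, 15): truth gives 0; no alternative beats it.
(Checking all 125 profiles: 1 has a profitable deviation, 124 do not.)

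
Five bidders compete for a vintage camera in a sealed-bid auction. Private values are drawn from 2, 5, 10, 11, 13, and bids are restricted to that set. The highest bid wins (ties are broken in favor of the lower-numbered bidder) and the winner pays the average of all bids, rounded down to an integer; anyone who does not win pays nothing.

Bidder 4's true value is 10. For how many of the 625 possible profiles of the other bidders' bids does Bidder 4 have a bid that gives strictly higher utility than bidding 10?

243

Others bid (2, 2, 2, 2): truth gives 7; bid 5 gives 8 > 7. Violating.
Others bid (2, 2, 2, 5): truth gives 6; bid 5 gives 7 > 6. Violating.
Others bid (2, 2, 2, 11): truth gives 0; bid 11 gives 5 > 0. Violating.
Others bid (2, 2, 2, 13): truth gives 0; bid 13 gives 4 > 0. Violating.
Others bid (2, 2, 2, 10): truth gives 5; no alternative beats it.
Others bid (2, 2, 5, 2): truth gives 6; no alternative beats it.
(Checking all 625 profiles: 243 have a profitable deviation, 382 do not.)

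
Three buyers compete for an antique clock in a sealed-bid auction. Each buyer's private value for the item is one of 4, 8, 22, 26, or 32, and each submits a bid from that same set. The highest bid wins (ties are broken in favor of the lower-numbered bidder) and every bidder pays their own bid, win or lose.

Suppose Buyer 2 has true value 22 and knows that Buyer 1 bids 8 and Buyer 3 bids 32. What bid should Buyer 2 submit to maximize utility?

Bid 4: loses but pays 4, utility -4.
Bid 8: loses but pays 8, utility -8.
Bid 22: loses but pays 22, utility -22.
Bid 26: loses but pays 26, utility -26.
Bid 32: wins, pays 32, utility 22 - 32 = -10.
The best choice is 4 with utility -4.

4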